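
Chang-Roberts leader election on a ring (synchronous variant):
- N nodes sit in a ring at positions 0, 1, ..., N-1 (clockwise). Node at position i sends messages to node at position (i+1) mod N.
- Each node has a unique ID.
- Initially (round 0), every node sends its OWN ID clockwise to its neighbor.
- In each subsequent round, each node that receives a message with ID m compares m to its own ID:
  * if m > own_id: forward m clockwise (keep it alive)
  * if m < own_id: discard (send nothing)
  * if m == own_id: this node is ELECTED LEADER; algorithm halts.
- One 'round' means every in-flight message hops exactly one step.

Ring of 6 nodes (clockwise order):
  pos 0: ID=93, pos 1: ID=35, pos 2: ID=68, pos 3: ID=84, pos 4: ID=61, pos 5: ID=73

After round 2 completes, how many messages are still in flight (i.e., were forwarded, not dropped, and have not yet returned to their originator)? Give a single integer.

Answer: 2

Derivation:
Round 1: pos1(id35) recv 93: fwd; pos2(id68) recv 35: drop; pos3(id84) recv 68: drop; pos4(id61) recv 84: fwd; pos5(id73) recv 61: drop; pos0(id93) recv 73: drop
Round 2: pos2(id68) recv 93: fwd; pos5(id73) recv 84: fwd
After round 2: 2 messages still in flight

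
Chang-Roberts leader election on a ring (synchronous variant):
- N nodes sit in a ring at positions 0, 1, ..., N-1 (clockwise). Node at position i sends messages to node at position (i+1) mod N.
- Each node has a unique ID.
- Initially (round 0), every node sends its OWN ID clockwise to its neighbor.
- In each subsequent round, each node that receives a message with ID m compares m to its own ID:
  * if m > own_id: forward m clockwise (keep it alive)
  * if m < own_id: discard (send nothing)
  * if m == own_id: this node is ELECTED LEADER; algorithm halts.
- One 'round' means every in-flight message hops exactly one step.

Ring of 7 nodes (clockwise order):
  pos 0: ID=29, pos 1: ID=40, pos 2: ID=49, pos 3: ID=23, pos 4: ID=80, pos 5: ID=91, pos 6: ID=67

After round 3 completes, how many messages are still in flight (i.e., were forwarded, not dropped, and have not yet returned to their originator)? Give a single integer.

Round 1: pos1(id40) recv 29: drop; pos2(id49) recv 40: drop; pos3(id23) recv 49: fwd; pos4(id80) recv 23: drop; pos5(id91) recv 80: drop; pos6(id67) recv 91: fwd; pos0(id29) recv 67: fwd
Round 2: pos4(id80) recv 49: drop; pos0(id29) recv 91: fwd; pos1(id40) recv 67: fwd
Round 3: pos1(id40) recv 91: fwd; pos2(id49) recv 67: fwd
After round 3: 2 messages still in flight

Answer: 2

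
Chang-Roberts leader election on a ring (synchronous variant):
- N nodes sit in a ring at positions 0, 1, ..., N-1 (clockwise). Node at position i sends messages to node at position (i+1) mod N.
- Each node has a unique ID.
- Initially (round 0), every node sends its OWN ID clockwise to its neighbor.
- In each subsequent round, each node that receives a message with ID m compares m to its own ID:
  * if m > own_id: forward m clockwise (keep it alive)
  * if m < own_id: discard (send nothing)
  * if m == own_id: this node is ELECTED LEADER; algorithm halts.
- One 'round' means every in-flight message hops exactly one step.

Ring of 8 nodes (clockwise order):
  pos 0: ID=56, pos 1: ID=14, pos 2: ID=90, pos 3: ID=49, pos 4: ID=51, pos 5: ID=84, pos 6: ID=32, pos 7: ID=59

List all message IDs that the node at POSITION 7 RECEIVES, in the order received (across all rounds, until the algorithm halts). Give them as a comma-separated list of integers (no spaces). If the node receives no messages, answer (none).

Answer: 32,84,90

Derivation:
Round 1: pos1(id14) recv 56: fwd; pos2(id90) recv 14: drop; pos3(id49) recv 90: fwd; pos4(id51) recv 49: drop; pos5(id84) recv 51: drop; pos6(id32) recv 84: fwd; pos7(id59) recv 32: drop; pos0(id56) recv 59: fwd
Round 2: pos2(id90) recv 56: drop; pos4(id51) recv 90: fwd; pos7(id59) recv 84: fwd; pos1(id14) recv 59: fwd
Round 3: pos5(id84) recv 90: fwd; pos0(id56) recv 84: fwd; pos2(id90) recv 59: drop
Round 4: pos6(id32) recv 90: fwd; pos1(id14) recv 84: fwd
Round 5: pos7(id59) recv 90: fwd; pos2(id90) recv 84: drop
Round 6: pos0(id56) recv 90: fwd
Round 7: pos1(id14) recv 90: fwd
Round 8: pos2(id90) recv 90: ELECTED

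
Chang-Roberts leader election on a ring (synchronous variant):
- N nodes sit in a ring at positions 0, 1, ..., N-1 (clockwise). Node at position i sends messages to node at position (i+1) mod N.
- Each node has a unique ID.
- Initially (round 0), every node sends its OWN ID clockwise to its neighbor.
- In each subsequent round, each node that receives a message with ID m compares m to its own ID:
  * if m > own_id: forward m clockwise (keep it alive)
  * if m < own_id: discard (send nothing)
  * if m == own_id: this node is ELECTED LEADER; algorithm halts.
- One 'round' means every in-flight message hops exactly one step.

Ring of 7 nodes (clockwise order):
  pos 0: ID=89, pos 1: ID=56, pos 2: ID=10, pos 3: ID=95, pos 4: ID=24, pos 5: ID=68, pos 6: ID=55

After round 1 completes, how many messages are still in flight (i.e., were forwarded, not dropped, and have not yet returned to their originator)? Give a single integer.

Round 1: pos1(id56) recv 89: fwd; pos2(id10) recv 56: fwd; pos3(id95) recv 10: drop; pos4(id24) recv 95: fwd; pos5(id68) recv 24: drop; pos6(id55) recv 68: fwd; pos0(id89) recv 55: drop
After round 1: 4 messages still in flight

Answer: 4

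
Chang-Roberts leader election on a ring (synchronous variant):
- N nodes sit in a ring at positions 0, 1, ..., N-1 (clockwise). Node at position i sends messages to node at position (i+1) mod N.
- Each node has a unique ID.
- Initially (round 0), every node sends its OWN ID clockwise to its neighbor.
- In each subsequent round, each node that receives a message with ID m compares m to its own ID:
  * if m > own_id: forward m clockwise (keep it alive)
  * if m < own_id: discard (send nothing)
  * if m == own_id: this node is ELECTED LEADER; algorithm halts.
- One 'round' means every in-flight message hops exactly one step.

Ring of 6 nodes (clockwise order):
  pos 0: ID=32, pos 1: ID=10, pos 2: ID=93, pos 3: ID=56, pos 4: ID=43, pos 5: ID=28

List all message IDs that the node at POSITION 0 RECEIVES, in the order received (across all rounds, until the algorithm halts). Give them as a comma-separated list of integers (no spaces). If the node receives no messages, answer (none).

Round 1: pos1(id10) recv 32: fwd; pos2(id93) recv 10: drop; pos3(id56) recv 93: fwd; pos4(id43) recv 56: fwd; pos5(id28) recv 43: fwd; pos0(id32) recv 28: drop
Round 2: pos2(id93) recv 32: drop; pos4(id43) recv 93: fwd; pos5(id28) recv 56: fwd; pos0(id32) recv 43: fwd
Round 3: pos5(id28) recv 93: fwd; pos0(id32) recv 56: fwd; pos1(id10) recv 43: fwd
Round 4: pos0(id32) recv 93: fwd; pos1(id10) recv 56: fwd; pos2(id93) recv 43: drop
Round 5: pos1(id10) recv 93: fwd; pos2(id93) recv 56: drop
Round 6: pos2(id93) recv 93: ELECTED

Answer: 28,43,56,93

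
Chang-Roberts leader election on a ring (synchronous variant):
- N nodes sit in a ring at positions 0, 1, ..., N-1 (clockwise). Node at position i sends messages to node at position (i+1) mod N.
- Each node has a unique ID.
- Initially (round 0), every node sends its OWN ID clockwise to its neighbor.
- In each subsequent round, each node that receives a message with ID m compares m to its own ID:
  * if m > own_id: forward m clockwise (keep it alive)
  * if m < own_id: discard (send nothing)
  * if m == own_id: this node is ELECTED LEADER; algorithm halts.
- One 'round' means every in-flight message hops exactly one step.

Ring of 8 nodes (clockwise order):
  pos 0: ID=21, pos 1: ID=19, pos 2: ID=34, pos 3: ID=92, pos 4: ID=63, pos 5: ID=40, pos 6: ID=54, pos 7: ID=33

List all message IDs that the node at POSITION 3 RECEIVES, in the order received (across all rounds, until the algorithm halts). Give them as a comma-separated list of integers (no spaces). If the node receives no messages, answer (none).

Round 1: pos1(id19) recv 21: fwd; pos2(id34) recv 19: drop; pos3(id92) recv 34: drop; pos4(id63) recv 92: fwd; pos5(id40) recv 63: fwd; pos6(id54) recv 40: drop; pos7(id33) recv 54: fwd; pos0(id21) recv 33: fwd
Round 2: pos2(id34) recv 21: drop; pos5(id40) recv 92: fwd; pos6(id54) recv 63: fwd; pos0(id21) recv 54: fwd; pos1(id19) recv 33: fwd
Round 3: pos6(id54) recv 92: fwd; pos7(id33) recv 63: fwd; pos1(id19) recv 54: fwd; pos2(id34) recv 33: drop
Round 4: pos7(id33) recv 92: fwd; pos0(id21) recv 63: fwd; pos2(id34) recv 54: fwd
Round 5: pos0(id21) recv 92: fwd; pos1(id19) recv 63: fwd; pos3(id92) recv 54: drop
Round 6: pos1(id19) recv 92: fwd; pos2(id34) recv 63: fwd
Round 7: pos2(id34) recv 92: fwd; pos3(id92) recv 63: drop
Round 8: pos3(id92) recv 92: ELECTED

Answer: 34,54,63,92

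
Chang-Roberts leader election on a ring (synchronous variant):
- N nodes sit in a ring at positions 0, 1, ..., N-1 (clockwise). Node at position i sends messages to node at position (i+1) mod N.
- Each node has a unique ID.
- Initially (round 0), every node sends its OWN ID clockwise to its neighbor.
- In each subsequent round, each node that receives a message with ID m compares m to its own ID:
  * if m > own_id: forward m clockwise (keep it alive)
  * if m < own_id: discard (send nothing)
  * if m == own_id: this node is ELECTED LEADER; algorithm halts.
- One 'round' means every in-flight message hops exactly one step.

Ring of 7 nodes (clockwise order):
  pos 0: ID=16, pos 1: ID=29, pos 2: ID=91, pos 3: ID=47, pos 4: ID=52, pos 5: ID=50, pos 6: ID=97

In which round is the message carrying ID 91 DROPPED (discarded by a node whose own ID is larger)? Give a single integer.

Answer: 4

Derivation:
Round 1: pos1(id29) recv 16: drop; pos2(id91) recv 29: drop; pos3(id47) recv 91: fwd; pos4(id52) recv 47: drop; pos5(id50) recv 52: fwd; pos6(id97) recv 50: drop; pos0(id16) recv 97: fwd
Round 2: pos4(id52) recv 91: fwd; pos6(id97) recv 52: drop; pos1(id29) recv 97: fwd
Round 3: pos5(id50) recv 91: fwd; pos2(id91) recv 97: fwd
Round 4: pos6(id97) recv 91: drop; pos3(id47) recv 97: fwd
Round 5: pos4(id52) recv 97: fwd
Round 6: pos5(id50) recv 97: fwd
Round 7: pos6(id97) recv 97: ELECTED
Message ID 91 originates at pos 2; dropped at pos 6 in round 4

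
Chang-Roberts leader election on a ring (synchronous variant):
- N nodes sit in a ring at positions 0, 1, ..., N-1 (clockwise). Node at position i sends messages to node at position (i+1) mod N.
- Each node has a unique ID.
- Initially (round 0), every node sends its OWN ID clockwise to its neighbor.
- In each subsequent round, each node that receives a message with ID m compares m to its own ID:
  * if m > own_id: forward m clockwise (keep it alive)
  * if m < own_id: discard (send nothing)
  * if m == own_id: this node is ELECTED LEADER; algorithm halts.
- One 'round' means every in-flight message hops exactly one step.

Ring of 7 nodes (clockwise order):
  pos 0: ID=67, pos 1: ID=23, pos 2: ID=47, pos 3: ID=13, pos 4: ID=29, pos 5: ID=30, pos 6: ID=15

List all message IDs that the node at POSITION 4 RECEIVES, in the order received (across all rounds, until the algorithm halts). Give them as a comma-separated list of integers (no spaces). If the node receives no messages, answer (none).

Answer: 13,47,67

Derivation:
Round 1: pos1(id23) recv 67: fwd; pos2(id47) recv 23: drop; pos3(id13) recv 47: fwd; pos4(id29) recv 13: drop; pos5(id30) recv 29: drop; pos6(id15) recv 30: fwd; pos0(id67) recv 15: drop
Round 2: pos2(id47) recv 67: fwd; pos4(id29) recv 47: fwd; pos0(id67) recv 30: drop
Round 3: pos3(id13) recv 67: fwd; pos5(id30) recv 47: fwd
Round 4: pos4(id29) recv 67: fwd; pos6(id15) recv 47: fwd
Round 5: pos5(id30) recv 67: fwd; pos0(id67) recv 47: drop
Round 6: pos6(id15) recv 67: fwd
Round 7: pos0(id67) recv 67: ELECTED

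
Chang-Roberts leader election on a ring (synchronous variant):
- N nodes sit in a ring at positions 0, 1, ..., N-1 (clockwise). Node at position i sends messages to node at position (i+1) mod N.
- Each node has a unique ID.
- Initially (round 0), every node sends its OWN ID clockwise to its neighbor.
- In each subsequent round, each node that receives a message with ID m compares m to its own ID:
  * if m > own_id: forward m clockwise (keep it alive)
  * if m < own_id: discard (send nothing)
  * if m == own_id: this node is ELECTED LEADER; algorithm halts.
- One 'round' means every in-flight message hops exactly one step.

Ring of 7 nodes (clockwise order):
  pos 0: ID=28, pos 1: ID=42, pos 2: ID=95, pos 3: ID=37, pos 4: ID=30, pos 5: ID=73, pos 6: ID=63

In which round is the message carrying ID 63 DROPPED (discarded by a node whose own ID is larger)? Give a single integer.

Round 1: pos1(id42) recv 28: drop; pos2(id95) recv 42: drop; pos3(id37) recv 95: fwd; pos4(id30) recv 37: fwd; pos5(id73) recv 30: drop; pos6(id63) recv 73: fwd; pos0(id28) recv 63: fwd
Round 2: pos4(id30) recv 95: fwd; pos5(id73) recv 37: drop; pos0(id28) recv 73: fwd; pos1(id42) recv 63: fwd
Round 3: pos5(id73) recv 95: fwd; pos1(id42) recv 73: fwd; pos2(id95) recv 63: drop
Round 4: pos6(id63) recv 95: fwd; pos2(id95) recv 73: drop
Round 5: pos0(id28) recv 95: fwd
Round 6: pos1(id42) recv 95: fwd
Round 7: pos2(id95) recv 95: ELECTED
Message ID 63 originates at pos 6; dropped at pos 2 in round 3

Answer: 3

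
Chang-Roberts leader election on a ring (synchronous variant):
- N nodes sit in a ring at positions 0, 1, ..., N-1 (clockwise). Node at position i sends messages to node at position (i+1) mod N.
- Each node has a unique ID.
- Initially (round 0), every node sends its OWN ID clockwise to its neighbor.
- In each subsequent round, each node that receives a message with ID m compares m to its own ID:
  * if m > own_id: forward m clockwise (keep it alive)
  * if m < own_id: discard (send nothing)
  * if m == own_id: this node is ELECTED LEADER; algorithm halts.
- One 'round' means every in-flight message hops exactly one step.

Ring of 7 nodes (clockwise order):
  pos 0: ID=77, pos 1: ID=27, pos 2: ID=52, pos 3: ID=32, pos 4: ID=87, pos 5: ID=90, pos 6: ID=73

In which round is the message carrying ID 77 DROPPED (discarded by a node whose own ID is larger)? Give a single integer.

Answer: 4

Derivation:
Round 1: pos1(id27) recv 77: fwd; pos2(id52) recv 27: drop; pos3(id32) recv 52: fwd; pos4(id87) recv 32: drop; pos5(id90) recv 87: drop; pos6(id73) recv 90: fwd; pos0(id77) recv 73: drop
Round 2: pos2(id52) recv 77: fwd; pos4(id87) recv 52: drop; pos0(id77) recv 90: fwd
Round 3: pos3(id32) recv 77: fwd; pos1(id27) recv 90: fwd
Round 4: pos4(id87) recv 77: drop; pos2(id52) recv 90: fwd
Round 5: pos3(id32) recv 90: fwd
Round 6: pos4(id87) recv 90: fwd
Round 7: pos5(id90) recv 90: ELECTED
Message ID 77 originates at pos 0; dropped at pos 4 in round 4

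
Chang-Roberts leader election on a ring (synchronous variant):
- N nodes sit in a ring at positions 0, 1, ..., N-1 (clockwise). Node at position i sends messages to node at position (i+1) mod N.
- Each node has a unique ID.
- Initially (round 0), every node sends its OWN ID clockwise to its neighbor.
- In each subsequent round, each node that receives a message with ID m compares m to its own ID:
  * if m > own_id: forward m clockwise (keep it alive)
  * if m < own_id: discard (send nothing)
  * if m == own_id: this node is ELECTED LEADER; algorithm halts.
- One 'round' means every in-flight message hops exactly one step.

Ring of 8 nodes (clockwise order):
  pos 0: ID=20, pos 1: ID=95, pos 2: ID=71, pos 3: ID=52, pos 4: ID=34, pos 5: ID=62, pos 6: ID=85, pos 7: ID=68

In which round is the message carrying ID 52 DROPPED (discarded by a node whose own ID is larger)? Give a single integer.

Answer: 2

Derivation:
Round 1: pos1(id95) recv 20: drop; pos2(id71) recv 95: fwd; pos3(id52) recv 71: fwd; pos4(id34) recv 52: fwd; pos5(id62) recv 34: drop; pos6(id85) recv 62: drop; pos7(id68) recv 85: fwd; pos0(id20) recv 68: fwd
Round 2: pos3(id52) recv 95: fwd; pos4(id34) recv 71: fwd; pos5(id62) recv 52: drop; pos0(id20) recv 85: fwd; pos1(id95) recv 68: drop
Round 3: pos4(id34) recv 95: fwd; pos5(id62) recv 71: fwd; pos1(id95) recv 85: drop
Round 4: pos5(id62) recv 95: fwd; pos6(id85) recv 71: drop
Round 5: pos6(id85) recv 95: fwd
Round 6: pos7(id68) recv 95: fwd
Round 7: pos0(id20) recv 95: fwd
Round 8: pos1(id95) recv 95: ELECTED
Message ID 52 originates at pos 3; dropped at pos 5 in round 2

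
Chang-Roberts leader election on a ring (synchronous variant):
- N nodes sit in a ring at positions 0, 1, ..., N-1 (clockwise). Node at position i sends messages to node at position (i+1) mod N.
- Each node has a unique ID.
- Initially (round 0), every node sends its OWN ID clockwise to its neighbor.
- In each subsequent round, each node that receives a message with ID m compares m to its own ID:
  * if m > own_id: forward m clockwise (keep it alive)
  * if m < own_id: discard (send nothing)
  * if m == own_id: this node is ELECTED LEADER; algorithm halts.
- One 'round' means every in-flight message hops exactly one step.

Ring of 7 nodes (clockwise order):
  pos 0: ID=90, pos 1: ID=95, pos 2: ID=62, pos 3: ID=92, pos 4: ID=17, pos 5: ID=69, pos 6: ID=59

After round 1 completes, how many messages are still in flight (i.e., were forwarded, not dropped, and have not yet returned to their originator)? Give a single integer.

Answer: 3

Derivation:
Round 1: pos1(id95) recv 90: drop; pos2(id62) recv 95: fwd; pos3(id92) recv 62: drop; pos4(id17) recv 92: fwd; pos5(id69) recv 17: drop; pos6(id59) recv 69: fwd; pos0(id90) recv 59: drop
After round 1: 3 messages still in flight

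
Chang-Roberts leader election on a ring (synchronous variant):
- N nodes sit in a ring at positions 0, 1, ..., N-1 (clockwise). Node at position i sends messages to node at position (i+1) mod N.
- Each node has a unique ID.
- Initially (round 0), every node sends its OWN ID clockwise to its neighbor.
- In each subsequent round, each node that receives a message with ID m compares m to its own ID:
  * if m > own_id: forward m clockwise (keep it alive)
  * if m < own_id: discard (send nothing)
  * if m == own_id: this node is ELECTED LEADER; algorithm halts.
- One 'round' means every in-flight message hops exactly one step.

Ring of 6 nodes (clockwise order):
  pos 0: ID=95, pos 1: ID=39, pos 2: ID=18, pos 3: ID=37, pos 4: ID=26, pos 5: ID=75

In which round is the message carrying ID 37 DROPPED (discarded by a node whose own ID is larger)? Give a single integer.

Answer: 2

Derivation:
Round 1: pos1(id39) recv 95: fwd; pos2(id18) recv 39: fwd; pos3(id37) recv 18: drop; pos4(id26) recv 37: fwd; pos5(id75) recv 26: drop; pos0(id95) recv 75: drop
Round 2: pos2(id18) recv 95: fwd; pos3(id37) recv 39: fwd; pos5(id75) recv 37: drop
Round 3: pos3(id37) recv 95: fwd; pos4(id26) recv 39: fwd
Round 4: pos4(id26) recv 95: fwd; pos5(id75) recv 39: drop
Round 5: pos5(id75) recv 95: fwd
Round 6: pos0(id95) recv 95: ELECTED
Message ID 37 originates at pos 3; dropped at pos 5 in round 2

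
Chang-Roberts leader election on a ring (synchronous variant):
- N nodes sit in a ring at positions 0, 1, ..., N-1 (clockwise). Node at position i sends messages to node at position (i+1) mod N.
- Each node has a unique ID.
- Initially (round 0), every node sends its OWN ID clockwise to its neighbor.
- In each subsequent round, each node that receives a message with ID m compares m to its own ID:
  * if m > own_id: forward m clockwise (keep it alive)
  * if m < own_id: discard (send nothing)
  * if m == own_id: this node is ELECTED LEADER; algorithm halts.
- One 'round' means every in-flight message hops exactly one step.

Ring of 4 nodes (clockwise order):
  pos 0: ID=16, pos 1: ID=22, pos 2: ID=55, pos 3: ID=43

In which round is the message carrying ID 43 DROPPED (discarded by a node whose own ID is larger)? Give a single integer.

Round 1: pos1(id22) recv 16: drop; pos2(id55) recv 22: drop; pos3(id43) recv 55: fwd; pos0(id16) recv 43: fwd
Round 2: pos0(id16) recv 55: fwd; pos1(id22) recv 43: fwd
Round 3: pos1(id22) recv 55: fwd; pos2(id55) recv 43: drop
Round 4: pos2(id55) recv 55: ELECTED
Message ID 43 originates at pos 3; dropped at pos 2 in round 3

Answer: 3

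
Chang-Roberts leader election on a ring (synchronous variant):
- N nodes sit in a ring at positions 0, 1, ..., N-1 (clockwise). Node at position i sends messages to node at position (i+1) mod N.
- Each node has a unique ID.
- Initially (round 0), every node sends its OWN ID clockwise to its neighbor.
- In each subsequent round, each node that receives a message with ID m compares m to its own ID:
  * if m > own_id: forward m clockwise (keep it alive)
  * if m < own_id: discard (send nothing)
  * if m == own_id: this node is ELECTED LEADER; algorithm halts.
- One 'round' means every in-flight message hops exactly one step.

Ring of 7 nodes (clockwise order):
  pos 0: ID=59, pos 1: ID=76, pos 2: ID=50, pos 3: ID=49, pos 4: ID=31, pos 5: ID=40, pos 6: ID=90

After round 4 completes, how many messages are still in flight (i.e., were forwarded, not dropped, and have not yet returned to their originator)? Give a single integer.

Round 1: pos1(id76) recv 59: drop; pos2(id50) recv 76: fwd; pos3(id49) recv 50: fwd; pos4(id31) recv 49: fwd; pos5(id40) recv 31: drop; pos6(id90) recv 40: drop; pos0(id59) recv 90: fwd
Round 2: pos3(id49) recv 76: fwd; pos4(id31) recv 50: fwd; pos5(id40) recv 49: fwd; pos1(id76) recv 90: fwd
Round 3: pos4(id31) recv 76: fwd; pos5(id40) recv 50: fwd; pos6(id90) recv 49: drop; pos2(id50) recv 90: fwd
Round 4: pos5(id40) recv 76: fwd; pos6(id90) recv 50: drop; pos3(id49) recv 90: fwd
After round 4: 2 messages still in flight

Answer: 2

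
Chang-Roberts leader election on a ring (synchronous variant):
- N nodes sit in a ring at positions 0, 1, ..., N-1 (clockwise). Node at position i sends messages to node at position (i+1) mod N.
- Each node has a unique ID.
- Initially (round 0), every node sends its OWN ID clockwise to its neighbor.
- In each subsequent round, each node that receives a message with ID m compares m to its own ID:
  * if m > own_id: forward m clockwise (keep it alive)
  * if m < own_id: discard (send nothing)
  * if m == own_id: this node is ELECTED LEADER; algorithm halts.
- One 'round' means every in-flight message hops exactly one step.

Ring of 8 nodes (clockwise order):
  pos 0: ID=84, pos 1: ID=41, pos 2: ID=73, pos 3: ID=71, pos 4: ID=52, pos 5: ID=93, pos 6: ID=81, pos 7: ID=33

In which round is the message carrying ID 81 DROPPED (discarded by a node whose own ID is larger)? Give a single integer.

Round 1: pos1(id41) recv 84: fwd; pos2(id73) recv 41: drop; pos3(id71) recv 73: fwd; pos4(id52) recv 71: fwd; pos5(id93) recv 52: drop; pos6(id81) recv 93: fwd; pos7(id33) recv 81: fwd; pos0(id84) recv 33: drop
Round 2: pos2(id73) recv 84: fwd; pos4(id52) recv 73: fwd; pos5(id93) recv 71: drop; pos7(id33) recv 93: fwd; pos0(id84) recv 81: drop
Round 3: pos3(id71) recv 84: fwd; pos5(id93) recv 73: drop; pos0(id84) recv 93: fwd
Round 4: pos4(id52) recv 84: fwd; pos1(id41) recv 93: fwd
Round 5: pos5(id93) recv 84: drop; pos2(id73) recv 93: fwd
Round 6: pos3(id71) recv 93: fwd
Round 7: pos4(id52) recv 93: fwd
Round 8: pos5(id93) recv 93: ELECTED
Message ID 81 originates at pos 6; dropped at pos 0 in round 2

Answer: 2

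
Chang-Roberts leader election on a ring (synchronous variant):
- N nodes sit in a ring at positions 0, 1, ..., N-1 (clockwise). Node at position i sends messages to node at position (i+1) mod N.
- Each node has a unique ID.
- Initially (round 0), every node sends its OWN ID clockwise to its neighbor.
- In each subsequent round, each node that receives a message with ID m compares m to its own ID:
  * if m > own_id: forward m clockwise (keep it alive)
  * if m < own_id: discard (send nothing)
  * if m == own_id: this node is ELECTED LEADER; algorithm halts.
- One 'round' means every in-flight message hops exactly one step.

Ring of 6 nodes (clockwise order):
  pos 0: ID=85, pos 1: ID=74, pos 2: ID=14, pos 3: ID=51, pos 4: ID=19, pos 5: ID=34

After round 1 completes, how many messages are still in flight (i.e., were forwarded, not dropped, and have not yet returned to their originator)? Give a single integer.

Answer: 3

Derivation:
Round 1: pos1(id74) recv 85: fwd; pos2(id14) recv 74: fwd; pos3(id51) recv 14: drop; pos4(id19) recv 51: fwd; pos5(id34) recv 19: drop; pos0(id85) recv 34: drop
After round 1: 3 messages still in flight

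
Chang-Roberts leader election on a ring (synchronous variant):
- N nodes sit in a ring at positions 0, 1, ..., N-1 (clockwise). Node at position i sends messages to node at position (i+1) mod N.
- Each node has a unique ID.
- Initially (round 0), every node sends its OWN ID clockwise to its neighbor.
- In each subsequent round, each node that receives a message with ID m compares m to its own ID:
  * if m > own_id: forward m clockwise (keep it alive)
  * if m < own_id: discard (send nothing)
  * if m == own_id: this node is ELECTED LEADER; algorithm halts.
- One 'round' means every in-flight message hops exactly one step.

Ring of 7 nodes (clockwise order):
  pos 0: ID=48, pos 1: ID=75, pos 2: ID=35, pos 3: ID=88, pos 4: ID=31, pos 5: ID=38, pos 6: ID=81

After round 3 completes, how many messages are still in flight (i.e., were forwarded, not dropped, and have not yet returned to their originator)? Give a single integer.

Answer: 2

Derivation:
Round 1: pos1(id75) recv 48: drop; pos2(id35) recv 75: fwd; pos3(id88) recv 35: drop; pos4(id31) recv 88: fwd; pos5(id38) recv 31: drop; pos6(id81) recv 38: drop; pos0(id48) recv 81: fwd
Round 2: pos3(id88) recv 75: drop; pos5(id38) recv 88: fwd; pos1(id75) recv 81: fwd
Round 3: pos6(id81) recv 88: fwd; pos2(id35) recv 81: fwd
After round 3: 2 messages still in flight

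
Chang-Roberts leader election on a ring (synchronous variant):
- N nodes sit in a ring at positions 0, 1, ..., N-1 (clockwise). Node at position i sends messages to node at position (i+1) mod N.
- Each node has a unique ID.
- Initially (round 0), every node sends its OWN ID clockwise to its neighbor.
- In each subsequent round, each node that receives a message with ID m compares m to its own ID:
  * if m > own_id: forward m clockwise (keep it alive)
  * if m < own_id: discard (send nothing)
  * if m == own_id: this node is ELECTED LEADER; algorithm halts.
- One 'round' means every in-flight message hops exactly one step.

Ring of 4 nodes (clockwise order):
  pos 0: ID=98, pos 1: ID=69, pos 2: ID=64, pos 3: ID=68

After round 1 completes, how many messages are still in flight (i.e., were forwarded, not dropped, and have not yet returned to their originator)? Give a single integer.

Answer: 2

Derivation:
Round 1: pos1(id69) recv 98: fwd; pos2(id64) recv 69: fwd; pos3(id68) recv 64: drop; pos0(id98) recv 68: drop
After round 1: 2 messages still in flight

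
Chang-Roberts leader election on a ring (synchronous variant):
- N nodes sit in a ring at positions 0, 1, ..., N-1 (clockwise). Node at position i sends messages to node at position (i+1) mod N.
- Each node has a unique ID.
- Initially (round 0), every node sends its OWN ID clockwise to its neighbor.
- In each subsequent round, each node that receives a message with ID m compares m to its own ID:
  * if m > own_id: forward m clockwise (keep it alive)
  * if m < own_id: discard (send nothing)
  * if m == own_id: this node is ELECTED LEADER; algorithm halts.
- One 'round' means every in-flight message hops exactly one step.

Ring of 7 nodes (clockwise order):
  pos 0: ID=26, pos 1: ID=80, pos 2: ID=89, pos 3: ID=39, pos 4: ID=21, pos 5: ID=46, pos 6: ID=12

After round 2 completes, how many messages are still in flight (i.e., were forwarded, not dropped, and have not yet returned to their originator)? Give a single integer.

Round 1: pos1(id80) recv 26: drop; pos2(id89) recv 80: drop; pos3(id39) recv 89: fwd; pos4(id21) recv 39: fwd; pos5(id46) recv 21: drop; pos6(id12) recv 46: fwd; pos0(id26) recv 12: drop
Round 2: pos4(id21) recv 89: fwd; pos5(id46) recv 39: drop; pos0(id26) recv 46: fwd
After round 2: 2 messages still in flight

Answer: 2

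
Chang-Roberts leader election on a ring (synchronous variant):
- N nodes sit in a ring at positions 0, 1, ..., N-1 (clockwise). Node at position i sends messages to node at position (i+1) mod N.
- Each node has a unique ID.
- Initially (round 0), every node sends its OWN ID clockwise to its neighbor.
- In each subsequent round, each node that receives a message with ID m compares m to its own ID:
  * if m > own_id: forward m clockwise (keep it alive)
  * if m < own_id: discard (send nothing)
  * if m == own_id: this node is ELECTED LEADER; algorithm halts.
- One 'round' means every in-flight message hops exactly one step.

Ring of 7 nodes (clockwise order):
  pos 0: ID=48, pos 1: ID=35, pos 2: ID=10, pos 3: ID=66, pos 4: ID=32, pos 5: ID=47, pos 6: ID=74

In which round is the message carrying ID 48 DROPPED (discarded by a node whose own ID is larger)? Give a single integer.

Answer: 3

Derivation:
Round 1: pos1(id35) recv 48: fwd; pos2(id10) recv 35: fwd; pos3(id66) recv 10: drop; pos4(id32) recv 66: fwd; pos5(id47) recv 32: drop; pos6(id74) recv 47: drop; pos0(id48) recv 74: fwd
Round 2: pos2(id10) recv 48: fwd; pos3(id66) recv 35: drop; pos5(id47) recv 66: fwd; pos1(id35) recv 74: fwd
Round 3: pos3(id66) recv 48: drop; pos6(id74) recv 66: drop; pos2(id10) recv 74: fwd
Round 4: pos3(id66) recv 74: fwd
Round 5: pos4(id32) recv 74: fwd
Round 6: pos5(id47) recv 74: fwd
Round 7: pos6(id74) recv 74: ELECTED
Message ID 48 originates at pos 0; dropped at pos 3 in round 3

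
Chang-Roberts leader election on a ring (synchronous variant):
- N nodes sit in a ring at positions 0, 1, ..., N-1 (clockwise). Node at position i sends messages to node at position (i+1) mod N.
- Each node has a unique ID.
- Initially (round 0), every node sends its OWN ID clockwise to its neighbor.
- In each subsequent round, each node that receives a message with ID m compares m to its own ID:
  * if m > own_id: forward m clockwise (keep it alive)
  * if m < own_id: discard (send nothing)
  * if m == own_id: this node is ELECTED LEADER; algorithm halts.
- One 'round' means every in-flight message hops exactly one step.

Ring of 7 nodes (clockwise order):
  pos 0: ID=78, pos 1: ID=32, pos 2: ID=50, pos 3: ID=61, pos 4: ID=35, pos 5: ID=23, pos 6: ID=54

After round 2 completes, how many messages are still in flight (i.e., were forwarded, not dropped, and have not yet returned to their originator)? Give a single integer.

Round 1: pos1(id32) recv 78: fwd; pos2(id50) recv 32: drop; pos3(id61) recv 50: drop; pos4(id35) recv 61: fwd; pos5(id23) recv 35: fwd; pos6(id54) recv 23: drop; pos0(id78) recv 54: drop
Round 2: pos2(id50) recv 78: fwd; pos5(id23) recv 61: fwd; pos6(id54) recv 35: drop
After round 2: 2 messages still in flight

Answer: 2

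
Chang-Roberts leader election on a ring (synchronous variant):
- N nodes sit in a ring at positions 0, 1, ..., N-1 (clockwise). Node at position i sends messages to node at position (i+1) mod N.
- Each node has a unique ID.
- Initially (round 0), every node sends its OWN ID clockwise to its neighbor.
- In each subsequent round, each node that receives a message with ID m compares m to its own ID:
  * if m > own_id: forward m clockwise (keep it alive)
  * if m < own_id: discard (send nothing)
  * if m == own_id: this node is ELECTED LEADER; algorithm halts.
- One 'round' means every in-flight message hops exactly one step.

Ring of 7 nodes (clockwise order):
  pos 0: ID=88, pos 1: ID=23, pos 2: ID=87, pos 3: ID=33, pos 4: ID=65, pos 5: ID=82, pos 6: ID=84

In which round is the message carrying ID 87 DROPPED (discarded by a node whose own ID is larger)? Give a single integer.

Round 1: pos1(id23) recv 88: fwd; pos2(id87) recv 23: drop; pos3(id33) recv 87: fwd; pos4(id65) recv 33: drop; pos5(id82) recv 65: drop; pos6(id84) recv 82: drop; pos0(id88) recv 84: drop
Round 2: pos2(id87) recv 88: fwd; pos4(id65) recv 87: fwd
Round 3: pos3(id33) recv 88: fwd; pos5(id82) recv 87: fwd
Round 4: pos4(id65) recv 88: fwd; pos6(id84) recv 87: fwd
Round 5: pos5(id82) recv 88: fwd; pos0(id88) recv 87: drop
Round 6: pos6(id84) recv 88: fwd
Round 7: pos0(id88) recv 88: ELECTED
Message ID 87 originates at pos 2; dropped at pos 0 in round 5

Answer: 5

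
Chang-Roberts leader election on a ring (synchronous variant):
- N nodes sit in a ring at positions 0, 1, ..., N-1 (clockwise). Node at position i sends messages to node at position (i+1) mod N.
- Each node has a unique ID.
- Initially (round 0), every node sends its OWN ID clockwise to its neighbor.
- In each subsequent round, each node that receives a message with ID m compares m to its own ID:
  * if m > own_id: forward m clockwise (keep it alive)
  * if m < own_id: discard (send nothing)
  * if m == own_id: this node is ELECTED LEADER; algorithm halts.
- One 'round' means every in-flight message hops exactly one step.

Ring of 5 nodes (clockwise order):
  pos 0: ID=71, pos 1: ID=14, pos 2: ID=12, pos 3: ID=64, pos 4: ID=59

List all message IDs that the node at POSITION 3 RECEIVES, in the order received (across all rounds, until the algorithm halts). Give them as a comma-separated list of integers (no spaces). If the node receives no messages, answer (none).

Answer: 12,14,71

Derivation:
Round 1: pos1(id14) recv 71: fwd; pos2(id12) recv 14: fwd; pos3(id64) recv 12: drop; pos4(id59) recv 64: fwd; pos0(id71) recv 59: drop
Round 2: pos2(id12) recv 71: fwd; pos3(id64) recv 14: drop; pos0(id71) recv 64: drop
Round 3: pos3(id64) recv 71: fwd
Round 4: pos4(id59) recv 71: fwd
Round 5: pos0(id71) recv 71: ELECTED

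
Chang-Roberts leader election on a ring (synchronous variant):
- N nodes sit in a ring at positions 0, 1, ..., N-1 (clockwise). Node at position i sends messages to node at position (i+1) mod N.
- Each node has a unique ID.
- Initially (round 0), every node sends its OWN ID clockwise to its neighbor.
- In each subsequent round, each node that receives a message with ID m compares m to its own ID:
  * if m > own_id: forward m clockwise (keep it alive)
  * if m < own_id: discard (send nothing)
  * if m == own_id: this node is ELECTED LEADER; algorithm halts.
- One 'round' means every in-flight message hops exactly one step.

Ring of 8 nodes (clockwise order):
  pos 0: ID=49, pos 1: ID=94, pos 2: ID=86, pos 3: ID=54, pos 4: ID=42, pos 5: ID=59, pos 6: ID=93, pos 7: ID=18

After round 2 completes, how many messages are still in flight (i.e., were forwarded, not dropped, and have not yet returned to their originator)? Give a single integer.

Answer: 3

Derivation:
Round 1: pos1(id94) recv 49: drop; pos2(id86) recv 94: fwd; pos3(id54) recv 86: fwd; pos4(id42) recv 54: fwd; pos5(id59) recv 42: drop; pos6(id93) recv 59: drop; pos7(id18) recv 93: fwd; pos0(id49) recv 18: drop
Round 2: pos3(id54) recv 94: fwd; pos4(id42) recv 86: fwd; pos5(id59) recv 54: drop; pos0(id49) recv 93: fwd
After round 2: 3 messages still in flight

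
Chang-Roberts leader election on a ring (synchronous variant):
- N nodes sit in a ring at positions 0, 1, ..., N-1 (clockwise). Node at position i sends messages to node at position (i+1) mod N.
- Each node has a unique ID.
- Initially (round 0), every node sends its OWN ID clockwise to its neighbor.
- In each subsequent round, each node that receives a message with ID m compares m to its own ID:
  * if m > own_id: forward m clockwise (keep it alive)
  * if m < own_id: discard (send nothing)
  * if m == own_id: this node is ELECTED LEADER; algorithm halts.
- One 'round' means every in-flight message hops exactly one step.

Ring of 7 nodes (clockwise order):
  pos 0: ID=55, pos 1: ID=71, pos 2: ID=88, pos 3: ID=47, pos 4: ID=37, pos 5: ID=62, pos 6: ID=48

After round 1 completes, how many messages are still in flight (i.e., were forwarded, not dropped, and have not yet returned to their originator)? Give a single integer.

Answer: 3

Derivation:
Round 1: pos1(id71) recv 55: drop; pos2(id88) recv 71: drop; pos3(id47) recv 88: fwd; pos4(id37) recv 47: fwd; pos5(id62) recv 37: drop; pos6(id48) recv 62: fwd; pos0(id55) recv 48: drop
After round 1: 3 messages still in flight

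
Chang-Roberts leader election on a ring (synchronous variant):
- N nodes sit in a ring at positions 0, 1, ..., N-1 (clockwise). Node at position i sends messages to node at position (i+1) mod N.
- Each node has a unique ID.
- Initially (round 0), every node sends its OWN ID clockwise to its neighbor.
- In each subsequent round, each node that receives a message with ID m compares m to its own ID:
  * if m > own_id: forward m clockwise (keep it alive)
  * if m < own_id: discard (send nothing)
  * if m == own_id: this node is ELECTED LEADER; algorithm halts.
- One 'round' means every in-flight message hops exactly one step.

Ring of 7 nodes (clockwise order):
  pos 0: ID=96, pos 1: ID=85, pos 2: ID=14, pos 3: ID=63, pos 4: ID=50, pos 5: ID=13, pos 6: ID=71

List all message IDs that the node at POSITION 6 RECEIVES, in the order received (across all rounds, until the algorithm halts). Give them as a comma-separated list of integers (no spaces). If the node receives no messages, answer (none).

Round 1: pos1(id85) recv 96: fwd; pos2(id14) recv 85: fwd; pos3(id63) recv 14: drop; pos4(id50) recv 63: fwd; pos5(id13) recv 50: fwd; pos6(id71) recv 13: drop; pos0(id96) recv 71: drop
Round 2: pos2(id14) recv 96: fwd; pos3(id63) recv 85: fwd; pos5(id13) recv 63: fwd; pos6(id71) recv 50: drop
Round 3: pos3(id63) recv 96: fwd; pos4(id50) recv 85: fwd; pos6(id71) recv 63: drop
Round 4: pos4(id50) recv 96: fwd; pos5(id13) recv 85: fwd
Round 5: pos5(id13) recv 96: fwd; pos6(id71) recv 85: fwd
Round 6: pos6(id71) recv 96: fwd; pos0(id96) recv 85: drop
Round 7: pos0(id96) recv 96: ELECTED

Answer: 13,50,63,85,96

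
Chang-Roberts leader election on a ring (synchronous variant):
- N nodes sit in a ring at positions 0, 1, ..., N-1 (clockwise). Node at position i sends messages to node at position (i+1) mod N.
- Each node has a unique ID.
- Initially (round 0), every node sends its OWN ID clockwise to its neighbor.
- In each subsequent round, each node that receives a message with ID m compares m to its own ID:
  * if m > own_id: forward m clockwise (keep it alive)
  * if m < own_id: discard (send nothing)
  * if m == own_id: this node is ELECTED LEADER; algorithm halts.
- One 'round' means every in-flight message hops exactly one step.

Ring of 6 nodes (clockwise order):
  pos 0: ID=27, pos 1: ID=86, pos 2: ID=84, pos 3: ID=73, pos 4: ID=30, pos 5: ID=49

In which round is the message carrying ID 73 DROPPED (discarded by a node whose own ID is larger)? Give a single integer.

Round 1: pos1(id86) recv 27: drop; pos2(id84) recv 86: fwd; pos3(id73) recv 84: fwd; pos4(id30) recv 73: fwd; pos5(id49) recv 30: drop; pos0(id27) recv 49: fwd
Round 2: pos3(id73) recv 86: fwd; pos4(id30) recv 84: fwd; pos5(id49) recv 73: fwd; pos1(id86) recv 49: drop
Round 3: pos4(id30) recv 86: fwd; pos5(id49) recv 84: fwd; pos0(id27) recv 73: fwd
Round 4: pos5(id49) recv 86: fwd; pos0(id27) recv 84: fwd; pos1(id86) recv 73: drop
Round 5: pos0(id27) recv 86: fwd; pos1(id86) recv 84: drop
Round 6: pos1(id86) recv 86: ELECTED
Message ID 73 originates at pos 3; dropped at pos 1 in round 4

Answer: 4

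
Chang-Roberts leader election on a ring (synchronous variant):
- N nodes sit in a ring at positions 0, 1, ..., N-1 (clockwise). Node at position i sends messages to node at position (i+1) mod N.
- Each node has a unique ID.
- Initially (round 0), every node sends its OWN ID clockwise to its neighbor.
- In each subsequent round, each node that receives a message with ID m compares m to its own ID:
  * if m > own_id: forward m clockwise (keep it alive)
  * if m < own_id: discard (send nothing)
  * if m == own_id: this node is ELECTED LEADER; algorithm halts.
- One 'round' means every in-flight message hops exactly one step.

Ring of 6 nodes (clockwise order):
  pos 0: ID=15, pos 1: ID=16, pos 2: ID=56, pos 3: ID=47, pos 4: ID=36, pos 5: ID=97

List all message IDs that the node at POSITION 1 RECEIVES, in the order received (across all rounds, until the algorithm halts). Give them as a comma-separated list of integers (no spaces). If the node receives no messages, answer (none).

Round 1: pos1(id16) recv 15: drop; pos2(id56) recv 16: drop; pos3(id47) recv 56: fwd; pos4(id36) recv 47: fwd; pos5(id97) recv 36: drop; pos0(id15) recv 97: fwd
Round 2: pos4(id36) recv 56: fwd; pos5(id97) recv 47: drop; pos1(id16) recv 97: fwd
Round 3: pos5(id97) recv 56: drop; pos2(id56) recv 97: fwd
Round 4: pos3(id47) recv 97: fwd
Round 5: pos4(id36) recv 97: fwd
Round 6: pos5(id97) recv 97: ELECTED

Answer: 15,97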